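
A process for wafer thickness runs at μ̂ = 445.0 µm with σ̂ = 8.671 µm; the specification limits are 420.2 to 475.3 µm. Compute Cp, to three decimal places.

1.059

Cp = (USL − LSL) / (6σ̂) = (475.3 − 420.2) / (6 × 8.671) = 55.1000 / 52.0260 = 1.0591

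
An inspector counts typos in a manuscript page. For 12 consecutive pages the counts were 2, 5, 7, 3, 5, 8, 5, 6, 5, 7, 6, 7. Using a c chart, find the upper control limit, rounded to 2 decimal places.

12.54

c̄ = (2 + 5 + 7 + 3 + 5 + 8 + 5 + 6 + 5 + 7 + 6 + 7) / 12 = 66 / 12 = 5.5000
UCL = c̄ + 3√c̄ = 5.5000 + 3 × √5.5000 = 5.5000 + 3 × 2.3452 = 12.5356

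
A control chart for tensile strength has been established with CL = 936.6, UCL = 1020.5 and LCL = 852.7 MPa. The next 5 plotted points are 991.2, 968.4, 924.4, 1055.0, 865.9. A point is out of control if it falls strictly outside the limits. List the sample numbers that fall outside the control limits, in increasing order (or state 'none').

Compare each point to [852.7, 1020.5]: sample 4 = 1055.0 > UCL.

4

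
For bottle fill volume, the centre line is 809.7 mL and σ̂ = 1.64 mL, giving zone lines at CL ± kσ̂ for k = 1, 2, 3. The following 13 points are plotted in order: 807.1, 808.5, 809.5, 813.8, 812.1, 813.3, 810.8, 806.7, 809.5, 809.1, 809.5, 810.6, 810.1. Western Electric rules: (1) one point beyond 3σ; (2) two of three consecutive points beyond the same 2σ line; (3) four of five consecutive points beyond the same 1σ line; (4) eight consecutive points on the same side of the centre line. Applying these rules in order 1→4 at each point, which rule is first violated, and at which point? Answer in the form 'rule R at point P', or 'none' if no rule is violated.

rule 2 at point 6

Zone of each point (C = within 1σ̂, B = 1σ̂–2σ̂, A = 2σ̂–3σ̂, * = beyond 3σ̂; sign = side of CL): 1:-B, 2:-C, 3:-C, 4:+A, 5:+B, 6:+A, 7:+C, 8:-B, 9:-C, 10:-C, 11:-C, 12:+C, 13:+C
Rule 2 (two of three consecutive points beyond the same 2σ limit) is satisfied at point 6.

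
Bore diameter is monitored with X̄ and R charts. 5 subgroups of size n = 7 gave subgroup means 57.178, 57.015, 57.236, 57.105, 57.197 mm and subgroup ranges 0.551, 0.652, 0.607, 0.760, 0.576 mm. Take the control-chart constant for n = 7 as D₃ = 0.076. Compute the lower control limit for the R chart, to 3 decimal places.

R̄ = (0.551 + 0.652 + 0.607 + 0.760 + 0.576) / 5 = 3.1460 / 5 = 0.6292
LCL_R = D₃·R̄ = 0.076 × 0.6292 = 0.0478

0.048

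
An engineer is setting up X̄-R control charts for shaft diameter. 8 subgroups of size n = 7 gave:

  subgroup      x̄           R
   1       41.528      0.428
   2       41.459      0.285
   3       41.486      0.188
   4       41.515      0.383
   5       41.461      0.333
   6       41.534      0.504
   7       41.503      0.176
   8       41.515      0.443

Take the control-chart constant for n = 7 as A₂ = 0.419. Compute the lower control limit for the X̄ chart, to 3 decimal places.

41.357

X̄̄ = (41.528 + 41.459 + 41.486 + 41.515 + 41.461 + 41.534 + 41.503 + 41.515) / 8 = 332.0010 / 8 = 41.5001
R̄ = (0.428 + 0.285 + 0.188 + 0.383 + 0.333 + 0.504 + 0.176 + 0.443) / 8 = 2.7400 / 8 = 0.3425
LCL = X̄̄ − A₂·R̄ = 41.5001 − 0.419 × 0.3425 = 41.3566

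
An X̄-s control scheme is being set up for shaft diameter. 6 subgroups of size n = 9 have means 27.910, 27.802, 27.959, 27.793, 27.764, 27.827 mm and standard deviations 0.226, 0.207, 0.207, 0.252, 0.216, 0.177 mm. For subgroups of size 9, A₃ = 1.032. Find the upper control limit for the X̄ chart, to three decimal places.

X̄̄ = (27.910 + 27.802 + 27.959 + 27.793 + 27.764 + 27.827) / 6 = 27.8425
s̄ = (0.226 + 0.207 + 0.207 + 0.252 + 0.216 + 0.177) / 6 = 0.2142
UCL = X̄̄ + A₃·s̄ = 27.8425 + 1.032 × 0.2142 = 28.0635

28.064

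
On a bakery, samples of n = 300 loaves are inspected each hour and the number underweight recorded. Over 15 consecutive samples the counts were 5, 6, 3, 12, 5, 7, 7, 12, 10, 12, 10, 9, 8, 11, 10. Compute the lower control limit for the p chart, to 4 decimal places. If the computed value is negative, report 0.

p̄ = Σdᵢ / (k·n) = 127 / (15 × 300) = 0.02822
LCL = p̄ − 3·√(p̄(1−p̄)/n) = 0.02822 − 3 × 0.00956 = -0.00046 → 0 (negative, so LCL = 0)

0.0000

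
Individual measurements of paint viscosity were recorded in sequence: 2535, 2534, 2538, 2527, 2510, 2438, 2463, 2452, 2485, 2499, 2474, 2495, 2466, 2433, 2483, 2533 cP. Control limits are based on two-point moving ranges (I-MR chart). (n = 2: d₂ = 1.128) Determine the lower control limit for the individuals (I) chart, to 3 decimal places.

X̄ = (2535 + 2534 + 2538 + 2527 + 2510 + 2438 + 2463 + 2452 + 2485 + 2499 + 2474 + 2495 + 2466 + 2433 + 2483 + 2533) / 16 = 2491.5625
Moving ranges: 1, 4, 11, 17, 72, 25, 11, 33, 14, 25, 21, 29, 33, 50, 50; M̄R̄ = 396.0000 / 15 = 26.4000
LCL = X̄ − 3·M̄R̄/d₂ = 2491.5625 − 3 × 26.4000 / 1.128 = 2421.3497

2421.350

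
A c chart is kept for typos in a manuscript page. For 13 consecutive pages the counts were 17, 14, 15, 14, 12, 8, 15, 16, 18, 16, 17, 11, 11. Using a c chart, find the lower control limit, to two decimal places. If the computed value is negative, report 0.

c̄ = (17 + 14 + 15 + 14 + 12 + 8 + 15 + 16 + 18 + 16 + 17 + 11 + 11) / 13 = 184 / 13 = 14.1538
LCL = c̄ − 3√c̄ = 14.1538 − 3 × 3.7622 = 2.8674

2.87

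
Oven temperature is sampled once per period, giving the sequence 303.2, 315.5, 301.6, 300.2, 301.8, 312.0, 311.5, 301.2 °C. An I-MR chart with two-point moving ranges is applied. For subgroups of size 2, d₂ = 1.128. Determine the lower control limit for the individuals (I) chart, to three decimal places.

X̄ = (303.2 + 315.5 + 301.6 + 300.2 + 301.8 + 312.0 + 311.5 + 301.2) / 8 = 305.8750
Moving ranges: 12.3, 13.9, 1.4, 1.6, 10.2, 0.5, 10.3; M̄R̄ = 50.2000 / 7 = 7.1714
LCL = X̄ − 3·M̄R̄/d₂ = 305.8750 − 3 × 7.1714 / 1.128 = 286.8021

286.802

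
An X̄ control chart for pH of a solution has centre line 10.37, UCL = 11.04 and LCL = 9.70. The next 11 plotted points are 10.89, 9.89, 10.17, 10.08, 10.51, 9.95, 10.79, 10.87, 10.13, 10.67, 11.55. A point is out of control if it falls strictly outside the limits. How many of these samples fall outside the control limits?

1

Compare each point to [9.70, 11.04]: sample 11 = 11.55 > UCL.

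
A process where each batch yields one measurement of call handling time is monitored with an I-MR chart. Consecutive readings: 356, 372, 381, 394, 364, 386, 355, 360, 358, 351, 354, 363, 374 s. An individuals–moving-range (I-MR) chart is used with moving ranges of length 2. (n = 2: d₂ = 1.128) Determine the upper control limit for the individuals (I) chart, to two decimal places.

401.79

X̄ = (356 + 372 + 381 + 394 + 364 + 386 + 355 + 360 + 358 + 351 + 354 + 363 + 374) / 13 = 366.7692
Moving ranges: 16, 9, 13, 30, 22, 31, 5, 2, 7, 3, 9, 11; M̄R̄ = 158.0000 / 12 = 13.1667
UCL = X̄ + 3·M̄R̄/d₂ = 366.7692 + 3 × 13.1667 / 1.128 = 401.7870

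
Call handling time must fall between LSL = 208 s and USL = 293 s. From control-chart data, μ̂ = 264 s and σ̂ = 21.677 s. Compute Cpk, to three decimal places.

Cpu = (USL − μ̂) / (3σ̂) = (293 − 264) / (3 × 21.677) = 0.4459; Cpl = (μ̂ − LSL) / (3σ̂) = (264 − 208) / (3 × 21.677) = 0.8611; Cpk = min(Cpu, Cpl) = 0.4459

0.446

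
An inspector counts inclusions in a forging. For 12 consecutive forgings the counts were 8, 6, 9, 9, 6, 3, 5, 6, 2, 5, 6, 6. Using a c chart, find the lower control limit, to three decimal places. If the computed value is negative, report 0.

c̄ = (8 + 6 + 9 + 9 + 6 + 3 + 5 + 6 + 2 + 5 + 6 + 6) / 12 = 71 / 12 = 5.9167
LCL = c̄ − 3√c̄ = 5.9167 − 3 × 2.4324 = -1.3806 → 0 (cannot be negative)

0.000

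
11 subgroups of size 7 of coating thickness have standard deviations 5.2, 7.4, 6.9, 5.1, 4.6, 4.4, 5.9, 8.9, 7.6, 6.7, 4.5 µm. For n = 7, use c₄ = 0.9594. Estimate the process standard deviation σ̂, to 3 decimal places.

6.368

s̄ = (5.2 + 7.4 + 6.9 + 5.1 + 4.6 + 4.4 + 5.9 + 8.9 + 7.6 + 6.7 + 4.5) / 11 = 6.1091
σ̂ = s̄ / c₄ = 6.1091 / 0.9594 = 6.3676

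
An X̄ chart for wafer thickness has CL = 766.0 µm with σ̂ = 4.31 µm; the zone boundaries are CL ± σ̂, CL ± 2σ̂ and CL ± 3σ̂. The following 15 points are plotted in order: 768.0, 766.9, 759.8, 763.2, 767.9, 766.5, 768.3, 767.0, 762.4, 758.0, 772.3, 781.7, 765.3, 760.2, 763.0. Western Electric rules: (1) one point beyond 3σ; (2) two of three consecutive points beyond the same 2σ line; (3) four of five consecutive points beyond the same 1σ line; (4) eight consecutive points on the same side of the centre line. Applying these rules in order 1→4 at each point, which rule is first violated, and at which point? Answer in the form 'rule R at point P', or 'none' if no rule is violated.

rule 1 at point 12

Zone of each point (C = within 1σ̂, B = 1σ̂–2σ̂, A = 2σ̂–3σ̂, * = beyond 3σ̂; sign = side of CL): 1:+C, 2:+C, 3:-B, 4:-C, 5:+C, 6:+C, 7:+C, 8:+C, 9:-C, 10:-B, 11:+B, 12:+*, 13:-C, 14:-B, 15:-C
Rule 1 (one point beyond the 3σ limits) is satisfied at point 12.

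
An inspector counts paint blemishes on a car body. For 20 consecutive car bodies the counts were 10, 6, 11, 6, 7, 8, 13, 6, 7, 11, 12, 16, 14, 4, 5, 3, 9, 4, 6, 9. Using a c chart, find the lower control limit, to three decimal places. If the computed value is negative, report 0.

0.000

c̄ = (10 + 6 + 11 + 6 + 7 + 8 + 13 + 6 + 7 + 11 + 12 + 16 + 14 + 4 + 5 + 3 + 9 + 4 + 6 + 9) / 20 = 167 / 20 = 8.3500
LCL = c̄ − 3√c̄ = 8.3500 − 3 × 2.8896 = -0.3189 → 0 (cannot be negative)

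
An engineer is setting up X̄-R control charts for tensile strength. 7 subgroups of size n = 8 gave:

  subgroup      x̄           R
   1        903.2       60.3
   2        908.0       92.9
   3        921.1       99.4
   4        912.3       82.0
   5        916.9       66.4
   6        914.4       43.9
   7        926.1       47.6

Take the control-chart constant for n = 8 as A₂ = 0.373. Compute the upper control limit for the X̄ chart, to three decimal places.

940.815

X̄̄ = (903.2 + 908.0 + 921.1 + 912.3 + 916.9 + 914.4 + 926.1) / 7 = 6402.0000 / 7 = 914.5714
R̄ = (60.3 + 92.9 + 99.4 + 82.0 + 66.4 + 43.9 + 47.6) / 7 = 492.5000 / 7 = 70.3571
UCL = X̄̄ + A₂·R̄ = 914.5714 + 0.373 × 70.3571 = 940.8146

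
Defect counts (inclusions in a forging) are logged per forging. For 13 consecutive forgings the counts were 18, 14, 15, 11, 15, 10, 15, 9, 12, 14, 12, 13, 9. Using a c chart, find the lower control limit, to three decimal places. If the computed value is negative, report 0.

2.094

c̄ = (18 + 14 + 15 + 11 + 15 + 10 + 15 + 9 + 12 + 14 + 12 + 13 + 9) / 13 = 167 / 13 = 12.8462
LCL = c̄ − 3√c̄ = 12.8462 − 3 × 3.5842 = 2.0937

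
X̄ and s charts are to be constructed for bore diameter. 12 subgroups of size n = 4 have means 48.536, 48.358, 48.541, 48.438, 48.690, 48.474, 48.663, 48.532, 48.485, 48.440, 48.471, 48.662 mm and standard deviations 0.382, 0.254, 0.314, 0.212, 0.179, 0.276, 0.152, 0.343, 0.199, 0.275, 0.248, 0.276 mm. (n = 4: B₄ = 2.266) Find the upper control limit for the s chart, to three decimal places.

s̄ = (0.382 + 0.254 + 0.314 + 0.212 + 0.179 + 0.276 + 0.152 + 0.343 + 0.199 + 0.275 + 0.248 + 0.276) / 12 = 0.2592
UCL_s = B₄·s̄ = 2.266 × 0.2592 = 0.5873

0.587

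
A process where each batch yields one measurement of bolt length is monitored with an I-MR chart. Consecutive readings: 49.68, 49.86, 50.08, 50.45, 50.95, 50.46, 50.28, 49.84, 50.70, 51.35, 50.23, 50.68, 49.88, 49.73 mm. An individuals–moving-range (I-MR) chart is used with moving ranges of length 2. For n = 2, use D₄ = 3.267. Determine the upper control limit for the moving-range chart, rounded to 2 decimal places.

1.61

Moving ranges: 0.18, 0.22, 0.37, 0.50, 0.49, 0.18, 0.44, 0.86, 0.65, 1.12, 0.45, 0.80, 0.15; M̄R̄ = 6.4100 / 13 = 0.4931
UCL_MR = D₄·M̄R̄ = 3.267 × 0.4931 = 1.6109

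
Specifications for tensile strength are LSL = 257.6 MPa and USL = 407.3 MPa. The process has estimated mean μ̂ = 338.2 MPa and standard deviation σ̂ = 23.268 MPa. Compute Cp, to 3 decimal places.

Cp = (USL − LSL) / (6σ̂) = (407.3 − 257.6) / (6 × 23.268) = 149.7000 / 139.6080 = 1.0723

1.072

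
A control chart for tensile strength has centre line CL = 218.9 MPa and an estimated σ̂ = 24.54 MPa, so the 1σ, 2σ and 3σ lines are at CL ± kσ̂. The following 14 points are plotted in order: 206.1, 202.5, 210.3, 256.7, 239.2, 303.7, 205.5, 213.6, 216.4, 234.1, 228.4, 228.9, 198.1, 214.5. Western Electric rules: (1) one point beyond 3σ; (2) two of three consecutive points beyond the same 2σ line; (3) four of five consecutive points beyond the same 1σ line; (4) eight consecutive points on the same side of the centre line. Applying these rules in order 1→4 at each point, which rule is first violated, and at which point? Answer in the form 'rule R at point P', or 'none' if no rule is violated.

Zone of each point (C = within 1σ̂, B = 1σ̂–2σ̂, A = 2σ̂–3σ̂, * = beyond 3σ̂; sign = side of CL): 1:-C, 2:-C, 3:-C, 4:+B, 5:+C, 6:+*, 7:-C, 8:-C, 9:-C, 10:+C, 11:+C, 12:+C, 13:-C, 14:-C
Rule 1 (one point beyond the 3σ limits) is satisfied at point 6.

rule 1 at point 6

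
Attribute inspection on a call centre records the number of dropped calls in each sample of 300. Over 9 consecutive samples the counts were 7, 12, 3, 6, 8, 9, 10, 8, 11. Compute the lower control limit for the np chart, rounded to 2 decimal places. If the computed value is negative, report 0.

0.00

p̄ = Σdᵢ / (k·n) = 74 / (9 × 300) = 0.02741
LCL = np̄ − 3·√(np̄(1−p̄)) = 8.2222 − 3 × 2.8279 = -0.2614 → 0 (negative, so LCL = 0)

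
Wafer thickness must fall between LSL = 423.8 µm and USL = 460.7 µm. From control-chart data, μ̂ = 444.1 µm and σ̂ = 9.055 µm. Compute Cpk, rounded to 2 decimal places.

0.61

Cpu = (USL − μ̂) / (3σ̂) = (460.7 − 444.1) / (3 × 9.055) = 0.6111; Cpl = (μ̂ − LSL) / (3σ̂) = (444.1 − 423.8) / (3 × 9.055) = 0.7473; Cpk = min(Cpu, Cpl) = 0.6111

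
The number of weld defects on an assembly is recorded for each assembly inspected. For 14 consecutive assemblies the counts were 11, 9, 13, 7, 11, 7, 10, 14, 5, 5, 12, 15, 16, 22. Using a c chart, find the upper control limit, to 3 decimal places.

c̄ = (11 + 9 + 13 + 7 + 11 + 7 + 10 + 14 + 5 + 5 + 12 + 15 + 16 + 22) / 14 = 157 / 14 = 11.2143
UCL = c̄ + 3√c̄ = 11.2143 + 3 × √11.2143 = 11.2143 + 3 × 3.3488 = 21.2606

21.261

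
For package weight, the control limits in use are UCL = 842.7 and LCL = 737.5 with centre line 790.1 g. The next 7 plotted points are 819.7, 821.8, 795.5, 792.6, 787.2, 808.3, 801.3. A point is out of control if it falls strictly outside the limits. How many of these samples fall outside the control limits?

All 7 points lie within [737.5, 842.7].

0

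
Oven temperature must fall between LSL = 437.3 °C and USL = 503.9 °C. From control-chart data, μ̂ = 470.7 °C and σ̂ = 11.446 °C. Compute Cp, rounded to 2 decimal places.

Cp = (USL − LSL) / (6σ̂) = (503.9 − 437.3) / (6 × 11.446) = 66.6000 / 68.6760 = 0.9698

0.97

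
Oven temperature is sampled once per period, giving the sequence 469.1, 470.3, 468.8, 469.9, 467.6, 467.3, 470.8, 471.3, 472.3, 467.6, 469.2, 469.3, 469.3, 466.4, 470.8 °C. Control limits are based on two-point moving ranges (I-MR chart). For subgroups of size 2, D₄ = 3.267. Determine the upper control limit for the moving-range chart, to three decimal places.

5.857

Moving ranges: 1.2, 1.5, 1.1, 2.3, 0.3, 3.5, 0.5, 1.0, 4.7, 1.6, 0.1, 0.0, 2.9, 4.4; M̄R̄ = 25.1000 / 14 = 1.7929
UCL_MR = D₄·M̄R̄ = 3.267 × 1.7929 = 5.8573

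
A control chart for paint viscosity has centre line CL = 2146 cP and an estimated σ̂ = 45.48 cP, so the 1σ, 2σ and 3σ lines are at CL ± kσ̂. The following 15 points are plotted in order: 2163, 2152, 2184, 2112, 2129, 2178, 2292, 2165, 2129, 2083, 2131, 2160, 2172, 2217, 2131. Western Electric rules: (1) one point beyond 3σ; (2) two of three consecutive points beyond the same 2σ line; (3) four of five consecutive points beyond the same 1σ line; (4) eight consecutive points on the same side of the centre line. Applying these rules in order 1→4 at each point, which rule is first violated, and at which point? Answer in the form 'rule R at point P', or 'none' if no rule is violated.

rule 1 at point 7

Zone of each point (C = within 1σ̂, B = 1σ̂–2σ̂, A = 2σ̂–3σ̂, * = beyond 3σ̂; sign = side of CL): 1:+C, 2:+C, 3:+C, 4:-C, 5:-C, 6:+C, 7:+*, 8:+C, 9:-C, 10:-B, 11:-C, 12:+C, 13:+C, 14:+B, 15:-C
Rule 1 (one point beyond the 3σ limits) is satisfied at point 7.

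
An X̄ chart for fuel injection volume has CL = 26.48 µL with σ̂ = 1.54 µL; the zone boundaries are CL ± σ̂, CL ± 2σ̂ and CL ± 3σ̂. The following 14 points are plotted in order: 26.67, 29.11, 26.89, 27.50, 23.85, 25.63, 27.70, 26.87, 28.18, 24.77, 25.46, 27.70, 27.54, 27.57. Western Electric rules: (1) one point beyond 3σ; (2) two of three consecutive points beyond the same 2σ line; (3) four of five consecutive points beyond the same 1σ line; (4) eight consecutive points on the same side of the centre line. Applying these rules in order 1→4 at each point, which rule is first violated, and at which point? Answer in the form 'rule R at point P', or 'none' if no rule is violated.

Zone of each point (C = within 1σ̂, B = 1σ̂–2σ̂, A = 2σ̂–3σ̂, * = beyond 3σ̂; sign = side of CL): 1:+C, 2:+B, 3:+C, 4:+C, 5:-B, 6:-C, 7:+C, 8:+C, 9:+B, 10:-B, 11:-C, 12:+C, 13:+C, 14:+C
No rule fires across all 14 points.

none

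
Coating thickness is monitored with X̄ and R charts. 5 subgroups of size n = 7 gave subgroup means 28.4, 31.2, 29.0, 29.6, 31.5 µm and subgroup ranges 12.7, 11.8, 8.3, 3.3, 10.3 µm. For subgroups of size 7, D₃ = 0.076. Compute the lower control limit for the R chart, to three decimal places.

0.705

R̄ = (12.7 + 11.8 + 8.3 + 3.3 + 10.3) / 5 = 46.4000 / 5 = 9.2800
LCL_R = D₃·R̄ = 0.076 × 9.2800 = 0.7053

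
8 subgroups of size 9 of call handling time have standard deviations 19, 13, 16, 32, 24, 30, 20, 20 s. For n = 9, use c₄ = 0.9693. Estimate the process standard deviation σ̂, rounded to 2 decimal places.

22.44

s̄ = (19 + 13 + 16 + 32 + 24 + 30 + 20 + 20) / 8 = 21.7500
σ̂ = s̄ / c₄ = 21.7500 / 0.9693 = 22.4389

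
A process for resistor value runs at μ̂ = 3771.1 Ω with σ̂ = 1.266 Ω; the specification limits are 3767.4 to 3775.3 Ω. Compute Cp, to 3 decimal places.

1.040

Cp = (USL − LSL) / (6σ̂) = (3775.3 − 3767.4) / (6 × 1.266) = 7.9000 / 7.5960 = 1.0400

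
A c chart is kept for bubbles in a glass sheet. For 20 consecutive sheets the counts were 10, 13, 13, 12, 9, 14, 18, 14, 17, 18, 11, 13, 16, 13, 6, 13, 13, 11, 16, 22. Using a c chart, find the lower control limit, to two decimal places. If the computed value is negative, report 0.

c̄ = (10 + 13 + 13 + 12 + 9 + 14 + 18 + 14 + 17 + 18 + 11 + 13 + 16 + 13 + 6 + 13 + 13 + 11 + 16 + 22) / 20 = 272 / 20 = 13.6000
LCL = c̄ − 3√c̄ = 13.6000 − 3 × 3.6878 = 2.5365

2.54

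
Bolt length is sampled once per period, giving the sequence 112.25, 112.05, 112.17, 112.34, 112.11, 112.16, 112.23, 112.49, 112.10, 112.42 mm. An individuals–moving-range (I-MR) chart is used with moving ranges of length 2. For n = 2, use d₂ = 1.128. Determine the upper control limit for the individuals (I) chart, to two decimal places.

112.77

X̄ = (112.25 + 112.05 + 112.17 + 112.34 + 112.11 + 112.16 + 112.23 + 112.49 + 112.10 + 112.42) / 10 = 112.2320
Moving ranges: 0.20, 0.12, 0.17, 0.23, 0.05, 0.07, 0.26, 0.39, 0.32; M̄R̄ = 1.8100 / 9 = 0.2011
UCL = X̄ + 3·M̄R̄/d₂ = 112.2320 + 3 × 0.2011 / 1.128 = 112.7669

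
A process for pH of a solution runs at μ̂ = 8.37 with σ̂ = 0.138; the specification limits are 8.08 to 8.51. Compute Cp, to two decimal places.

0.52

Cp = (USL − LSL) / (6σ̂) = (8.51 − 8.08) / (6 × 0.138) = 0.4300 / 0.8280 = 0.5193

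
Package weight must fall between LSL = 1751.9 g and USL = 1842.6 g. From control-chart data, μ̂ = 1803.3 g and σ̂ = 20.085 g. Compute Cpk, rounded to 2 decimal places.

0.65

Cpu = (USL − μ̂) / (3σ̂) = (1842.6 − 1803.3) / (3 × 20.085) = 0.6522; Cpl = (μ̂ − LSL) / (3σ̂) = (1803.3 − 1751.9) / (3 × 20.085) = 0.8530; Cpk = min(Cpu, Cpl) = 0.6522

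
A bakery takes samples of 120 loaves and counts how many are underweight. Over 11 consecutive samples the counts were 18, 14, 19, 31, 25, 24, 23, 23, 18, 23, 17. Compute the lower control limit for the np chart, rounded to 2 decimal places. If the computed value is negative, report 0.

8.79

p̄ = Σdᵢ / (k·n) = 235 / (11 × 120) = 0.17803
LCL = np̄ − 3·√(np̄(1−p̄)) = 21.3636 − 3 × 4.1905 = 8.7921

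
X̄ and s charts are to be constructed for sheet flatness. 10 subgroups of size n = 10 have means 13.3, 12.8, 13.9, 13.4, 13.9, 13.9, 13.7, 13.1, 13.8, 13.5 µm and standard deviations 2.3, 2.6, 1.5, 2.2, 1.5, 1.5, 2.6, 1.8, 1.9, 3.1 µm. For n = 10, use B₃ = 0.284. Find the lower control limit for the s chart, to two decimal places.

0.60

s̄ = (2.3 + 2.6 + 1.5 + 2.2 + 1.5 + 1.5 + 2.6 + 1.8 + 1.9 + 3.1) / 10 = 2.1000
LCL_s = B₃·s̄ = 0.284 × 2.1000 = 0.5964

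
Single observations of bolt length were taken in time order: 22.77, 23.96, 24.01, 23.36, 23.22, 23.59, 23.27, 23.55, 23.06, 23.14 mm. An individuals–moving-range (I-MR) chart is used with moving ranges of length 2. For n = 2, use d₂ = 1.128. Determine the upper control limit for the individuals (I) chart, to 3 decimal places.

24.448

X̄ = (22.77 + 23.96 + 24.01 + 23.36 + 23.22 + 23.59 + 23.27 + 23.55 + 23.06 + 23.14) / 10 = 23.3930
Moving ranges: 1.19, 0.05, 0.65, 0.14, 0.37, 0.32, 0.28, 0.49, 0.08; M̄R̄ = 3.5700 / 9 = 0.3967
UCL = X̄ + 3·M̄R̄/d₂ = 23.3930 + 3 × 0.3967 / 1.128 = 24.4480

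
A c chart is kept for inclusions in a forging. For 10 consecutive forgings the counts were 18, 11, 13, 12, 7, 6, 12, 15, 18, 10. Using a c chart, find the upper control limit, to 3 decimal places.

c̄ = (18 + 11 + 13 + 12 + 7 + 6 + 12 + 15 + 18 + 10) / 10 = 122 / 10 = 12.2000
UCL = c̄ + 3√c̄ = 12.2000 + 3 × √12.2000 = 12.2000 + 3 × 3.4928 = 22.6785

22.679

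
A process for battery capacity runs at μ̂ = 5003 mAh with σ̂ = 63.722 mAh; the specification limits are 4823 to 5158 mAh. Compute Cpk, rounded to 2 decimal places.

0.81

Cpu = (USL − μ̂) / (3σ̂) = (5158 − 5003) / (3 × 63.722) = 0.8108; Cpl = (μ̂ − LSL) / (3σ̂) = (5003 − 4823) / (3 × 63.722) = 0.9416; Cpk = min(Cpu, Cpl) = 0.8108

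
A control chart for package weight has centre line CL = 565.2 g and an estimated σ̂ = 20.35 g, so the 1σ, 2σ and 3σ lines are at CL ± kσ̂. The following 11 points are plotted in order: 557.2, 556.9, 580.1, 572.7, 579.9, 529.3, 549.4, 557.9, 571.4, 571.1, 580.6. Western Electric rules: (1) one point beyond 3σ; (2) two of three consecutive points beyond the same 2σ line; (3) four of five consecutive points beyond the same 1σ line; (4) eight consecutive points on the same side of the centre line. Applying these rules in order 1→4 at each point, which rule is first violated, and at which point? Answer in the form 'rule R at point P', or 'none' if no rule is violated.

Zone of each point (C = within 1σ̂, B = 1σ̂–2σ̂, A = 2σ̂–3σ̂, * = beyond 3σ̂; sign = side of CL): 1:-C, 2:-C, 3:+C, 4:+C, 5:+C, 6:-B, 7:-C, 8:-C, 9:+C, 10:+C, 11:+C
No rule fires across all 11 points.

none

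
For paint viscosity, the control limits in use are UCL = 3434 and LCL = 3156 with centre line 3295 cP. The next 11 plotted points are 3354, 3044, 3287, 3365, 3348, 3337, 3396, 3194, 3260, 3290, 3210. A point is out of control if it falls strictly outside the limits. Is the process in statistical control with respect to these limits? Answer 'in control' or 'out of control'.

Compare each point to [3156, 3434]: sample 2 = 3044 < LCL.

out of control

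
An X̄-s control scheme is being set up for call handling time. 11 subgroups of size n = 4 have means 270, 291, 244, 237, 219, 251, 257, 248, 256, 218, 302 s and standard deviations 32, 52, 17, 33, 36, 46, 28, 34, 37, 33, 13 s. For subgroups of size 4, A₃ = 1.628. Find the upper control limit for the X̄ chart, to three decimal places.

X̄̄ = (270 + 291 + 244 + 237 + 219 + 251 + 257 + 248 + 256 + 218 + 302) / 11 = 253.9091
s̄ = (32 + 52 + 17 + 33 + 36 + 46 + 28 + 34 + 37 + 33 + 13) / 11 = 32.8182
UCL = X̄̄ + A₃·s̄ = 253.9091 + 1.628 × 32.8182 = 307.3371

307.337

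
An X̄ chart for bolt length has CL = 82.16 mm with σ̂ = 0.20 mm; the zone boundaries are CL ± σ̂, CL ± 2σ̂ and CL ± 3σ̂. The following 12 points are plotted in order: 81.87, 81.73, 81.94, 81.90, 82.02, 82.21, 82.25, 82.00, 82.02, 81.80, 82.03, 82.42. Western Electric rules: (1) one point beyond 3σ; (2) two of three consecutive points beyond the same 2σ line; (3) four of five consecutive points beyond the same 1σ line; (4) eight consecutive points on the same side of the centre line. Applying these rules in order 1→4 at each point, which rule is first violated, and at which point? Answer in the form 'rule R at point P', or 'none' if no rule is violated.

Zone of each point (C = within 1σ̂, B = 1σ̂–2σ̂, A = 2σ̂–3σ̂, * = beyond 3σ̂; sign = side of CL): 1:-B, 2:-A, 3:-B, 4:-B, 5:-C, 6:+C, 7:+C, 8:-C, 9:-C, 10:-B, 11:-C, 12:+B
Rule 3 (four of five consecutive points beyond the same 1σ limit) is satisfied at point 4.

rule 3 at point 4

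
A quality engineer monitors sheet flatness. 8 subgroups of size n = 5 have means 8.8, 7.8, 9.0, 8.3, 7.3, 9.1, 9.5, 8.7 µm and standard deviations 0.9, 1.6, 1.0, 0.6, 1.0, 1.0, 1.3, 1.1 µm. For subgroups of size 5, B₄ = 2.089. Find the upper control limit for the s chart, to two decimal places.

2.22

s̄ = (0.9 + 1.6 + 1.0 + 0.6 + 1.0 + 1.0 + 1.3 + 1.1) / 8 = 1.0625
UCL_s = B₄·s̄ = 2.089 × 1.0625 = 2.2196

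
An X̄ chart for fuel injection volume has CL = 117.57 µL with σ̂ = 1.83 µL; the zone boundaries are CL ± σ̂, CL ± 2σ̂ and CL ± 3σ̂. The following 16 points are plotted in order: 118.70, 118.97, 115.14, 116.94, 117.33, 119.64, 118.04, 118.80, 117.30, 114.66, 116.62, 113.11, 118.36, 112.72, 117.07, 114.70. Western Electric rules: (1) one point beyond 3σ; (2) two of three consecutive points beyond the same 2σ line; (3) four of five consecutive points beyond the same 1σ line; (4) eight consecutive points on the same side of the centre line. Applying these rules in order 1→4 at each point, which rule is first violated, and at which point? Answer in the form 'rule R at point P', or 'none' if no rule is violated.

rule 2 at point 14

Zone of each point (C = within 1σ̂, B = 1σ̂–2σ̂, A = 2σ̂–3σ̂, * = beyond 3σ̂; sign = side of CL): 1:+C, 2:+C, 3:-B, 4:-C, 5:-C, 6:+B, 7:+C, 8:+C, 9:-C, 10:-B, 11:-C, 12:-A, 13:+C, 14:-A, 15:-C, 16:-B
Rule 2 (two of three consecutive points beyond the same 2σ limit) is satisfied at point 14.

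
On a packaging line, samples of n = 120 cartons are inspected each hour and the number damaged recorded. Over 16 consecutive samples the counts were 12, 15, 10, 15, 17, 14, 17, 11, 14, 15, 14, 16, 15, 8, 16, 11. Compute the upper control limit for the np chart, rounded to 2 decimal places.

24.22

p̄ = Σdᵢ / (k·n) = 220 / (16 × 120) = 0.11458
UCL = np̄ + 3·√(np̄(1−p̄)) = 13.7500 + 3 × √(13.7500×0.88542) = 13.7500 + 3 × 3.4892 = 24.2176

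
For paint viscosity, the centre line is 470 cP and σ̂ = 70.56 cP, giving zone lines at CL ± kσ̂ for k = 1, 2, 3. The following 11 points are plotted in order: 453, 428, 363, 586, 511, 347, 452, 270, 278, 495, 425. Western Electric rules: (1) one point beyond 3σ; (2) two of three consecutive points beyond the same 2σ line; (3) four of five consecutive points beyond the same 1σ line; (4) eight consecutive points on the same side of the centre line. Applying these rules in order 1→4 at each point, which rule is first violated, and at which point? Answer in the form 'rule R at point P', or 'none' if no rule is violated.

rule 2 at point 9

Zone of each point (C = within 1σ̂, B = 1σ̂–2σ̂, A = 2σ̂–3σ̂, * = beyond 3σ̂; sign = side of CL): 1:-C, 2:-C, 3:-B, 4:+B, 5:+C, 6:-B, 7:-C, 8:-A, 9:-A, 10:+C, 11:-C
Rule 2 (two of three consecutive points beyond the same 2σ limit) is satisfied at point 9.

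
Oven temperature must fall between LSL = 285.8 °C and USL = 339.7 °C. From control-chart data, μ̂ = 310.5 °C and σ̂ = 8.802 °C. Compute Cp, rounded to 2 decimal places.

Cp = (USL − LSL) / (6σ̂) = (339.7 − 285.8) / (6 × 8.802) = 53.9000 / 52.8120 = 1.0206

1.02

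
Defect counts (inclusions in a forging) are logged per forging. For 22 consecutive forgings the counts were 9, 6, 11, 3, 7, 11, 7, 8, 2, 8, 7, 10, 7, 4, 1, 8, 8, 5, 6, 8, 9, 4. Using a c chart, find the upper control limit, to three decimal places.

c̄ = (9 + 6 + 11 + 3 + 7 + 11 + 7 + 8 + 2 + 8 + 7 + 10 + 7 + 4 + 1 + 8 + 8 + 5 + 6 + 8 + 9 + 4) / 22 = 149 / 22 = 6.7727
UCL = c̄ + 3√c̄ = 6.7727 + 3 × √6.7727 = 6.7727 + 3 × 2.6024 = 14.5801

14.580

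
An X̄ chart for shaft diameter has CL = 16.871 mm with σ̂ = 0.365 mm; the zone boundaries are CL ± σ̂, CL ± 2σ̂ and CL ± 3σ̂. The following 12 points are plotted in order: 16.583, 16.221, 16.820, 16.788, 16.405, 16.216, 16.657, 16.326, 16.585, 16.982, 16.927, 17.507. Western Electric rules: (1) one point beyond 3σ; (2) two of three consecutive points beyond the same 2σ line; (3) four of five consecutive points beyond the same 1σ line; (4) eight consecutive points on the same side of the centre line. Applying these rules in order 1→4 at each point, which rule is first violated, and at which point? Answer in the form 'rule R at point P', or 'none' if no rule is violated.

Zone of each point (C = within 1σ̂, B = 1σ̂–2σ̂, A = 2σ̂–3σ̂, * = beyond 3σ̂; sign = side of CL): 1:-C, 2:-B, 3:-C, 4:-C, 5:-B, 6:-B, 7:-C, 8:-B, 9:-C, 10:+C, 11:+C, 12:+B
Rule 4 (eight consecutive points on the same side of the centre line) is satisfied at point 8.

rule 4 at point 8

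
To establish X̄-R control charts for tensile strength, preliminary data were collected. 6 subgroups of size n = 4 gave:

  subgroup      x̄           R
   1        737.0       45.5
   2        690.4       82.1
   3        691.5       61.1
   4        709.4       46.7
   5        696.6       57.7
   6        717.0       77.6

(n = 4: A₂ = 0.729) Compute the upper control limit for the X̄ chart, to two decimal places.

752.02

X̄̄ = (737.0 + 690.4 + 691.5 + 709.4 + 696.6 + 717.0) / 6 = 4241.9000 / 6 = 706.9833
R̄ = (45.5 + 82.1 + 61.1 + 46.7 + 57.7 + 77.6) / 6 = 370.7000 / 6 = 61.7833
UCL = X̄̄ + A₂·R̄ = 706.9833 + 0.729 × 61.7833 = 752.0234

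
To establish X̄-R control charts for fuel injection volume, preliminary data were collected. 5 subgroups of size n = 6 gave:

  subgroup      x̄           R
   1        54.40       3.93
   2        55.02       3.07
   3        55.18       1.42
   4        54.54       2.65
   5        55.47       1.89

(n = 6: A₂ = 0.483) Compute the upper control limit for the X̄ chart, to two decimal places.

X̄̄ = (54.40 + 55.02 + 55.18 + 54.54 + 55.47) / 5 = 274.6100 / 5 = 54.9220
R̄ = (3.93 + 3.07 + 1.42 + 2.65 + 1.89) / 5 = 12.9600 / 5 = 2.5920
UCL = X̄̄ + A₂·R̄ = 54.9220 + 0.483 × 2.5920 = 56.1739

56.17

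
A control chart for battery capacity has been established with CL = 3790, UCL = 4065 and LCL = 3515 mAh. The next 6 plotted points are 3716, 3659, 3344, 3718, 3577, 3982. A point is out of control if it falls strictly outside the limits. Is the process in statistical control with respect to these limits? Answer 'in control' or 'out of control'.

out of control

Compare each point to [3515, 4065]: sample 3 = 3344 < LCL.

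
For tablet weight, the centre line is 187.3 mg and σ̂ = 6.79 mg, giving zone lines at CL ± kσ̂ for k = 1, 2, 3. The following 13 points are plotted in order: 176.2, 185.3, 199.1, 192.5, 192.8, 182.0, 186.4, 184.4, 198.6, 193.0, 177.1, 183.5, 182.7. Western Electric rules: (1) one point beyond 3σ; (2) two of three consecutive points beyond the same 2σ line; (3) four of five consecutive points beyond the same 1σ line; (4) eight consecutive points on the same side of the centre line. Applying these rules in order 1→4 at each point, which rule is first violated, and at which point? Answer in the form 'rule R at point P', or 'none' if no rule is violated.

Zone of each point (C = within 1σ̂, B = 1σ̂–2σ̂, A = 2σ̂–3σ̂, * = beyond 3σ̂; sign = side of CL): 1:-B, 2:-C, 3:+B, 4:+C, 5:+C, 6:-C, 7:-C, 8:-C, 9:+B, 10:+C, 11:-B, 12:-C, 13:-C
No rule fires across all 13 points.

none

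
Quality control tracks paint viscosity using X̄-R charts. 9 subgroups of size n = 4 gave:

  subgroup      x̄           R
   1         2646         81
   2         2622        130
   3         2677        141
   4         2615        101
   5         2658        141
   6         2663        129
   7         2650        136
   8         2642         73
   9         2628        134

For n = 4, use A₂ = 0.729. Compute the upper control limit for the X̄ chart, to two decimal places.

X̄̄ = (2646 + 2622 + 2677 + 2615 + 2658 + 2663 + 2650 + 2642 + 2628) / 9 = 23801.0000 / 9 = 2644.5556
R̄ = (81 + 130 + 141 + 101 + 141 + 129 + 136 + 73 + 134) / 9 = 1066.0000 / 9 = 118.4444
UCL = X̄̄ + A₂·R̄ = 2644.5556 + 0.729 × 118.4444 = 2730.9016

2730.90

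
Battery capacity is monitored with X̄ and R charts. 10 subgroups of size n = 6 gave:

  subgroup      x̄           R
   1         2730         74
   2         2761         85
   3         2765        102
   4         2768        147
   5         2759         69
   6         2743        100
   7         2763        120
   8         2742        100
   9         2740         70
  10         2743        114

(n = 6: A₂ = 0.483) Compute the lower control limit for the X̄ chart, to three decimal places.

X̄̄ = (2730 + 2761 + 2765 + 2768 + 2759 + 2743 + 2763 + 2742 + 2740 + 2743) / 10 = 27514.0000 / 10 = 2751.4000
R̄ = (74 + 85 + 102 + 147 + 69 + 100 + 120 + 100 + 70 + 114) / 10 = 981.0000 / 10 = 98.1000
LCL = X̄̄ − A₂·R̄ = 2751.4000 − 0.483 × 98.1000 = 2704.0177

2704.018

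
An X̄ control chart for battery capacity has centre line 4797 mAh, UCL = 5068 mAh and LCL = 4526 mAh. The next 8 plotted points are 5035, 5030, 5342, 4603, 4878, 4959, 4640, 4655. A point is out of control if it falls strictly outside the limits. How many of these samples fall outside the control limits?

1

Compare each point to [4526, 5068]: sample 3 = 5342 > UCL.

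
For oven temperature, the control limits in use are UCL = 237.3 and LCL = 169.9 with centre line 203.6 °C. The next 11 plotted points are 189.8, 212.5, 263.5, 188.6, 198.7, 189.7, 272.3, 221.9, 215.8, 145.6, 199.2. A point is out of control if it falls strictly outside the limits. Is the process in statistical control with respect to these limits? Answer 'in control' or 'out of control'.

out of control

Compare each point to [169.9, 237.3]: sample 3 = 263.5 > UCL; sample 7 = 272.3 > UCL; sample 10 = 145.6 < LCL.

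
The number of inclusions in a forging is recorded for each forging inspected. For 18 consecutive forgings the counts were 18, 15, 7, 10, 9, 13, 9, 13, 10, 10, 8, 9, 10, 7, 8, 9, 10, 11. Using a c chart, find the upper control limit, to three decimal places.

c̄ = (18 + 15 + 7 + 10 + 9 + 13 + 9 + 13 + 10 + 10 + 8 + 9 + 10 + 7 + 8 + 9 + 10 + 11) / 18 = 186 / 18 = 10.3333
UCL = c̄ + 3√c̄ = 10.3333 + 3 × √10.3333 = 10.3333 + 3 × 3.2146 = 19.9770

19.977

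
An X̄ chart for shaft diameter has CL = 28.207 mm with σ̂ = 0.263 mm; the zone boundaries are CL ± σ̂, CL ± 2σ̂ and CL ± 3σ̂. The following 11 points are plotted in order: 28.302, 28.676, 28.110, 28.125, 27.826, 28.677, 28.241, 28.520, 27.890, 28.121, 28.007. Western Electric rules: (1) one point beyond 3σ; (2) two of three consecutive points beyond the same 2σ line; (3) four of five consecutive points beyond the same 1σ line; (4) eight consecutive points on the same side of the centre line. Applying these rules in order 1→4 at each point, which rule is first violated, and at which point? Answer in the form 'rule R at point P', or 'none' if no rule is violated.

none

Zone of each point (C = within 1σ̂, B = 1σ̂–2σ̂, A = 2σ̂–3σ̂, * = beyond 3σ̂; sign = side of CL): 1:+C, 2:+B, 3:-C, 4:-C, 5:-B, 6:+B, 7:+C, 8:+B, 9:-B, 10:-C, 11:-C
No rule fires across all 11 points.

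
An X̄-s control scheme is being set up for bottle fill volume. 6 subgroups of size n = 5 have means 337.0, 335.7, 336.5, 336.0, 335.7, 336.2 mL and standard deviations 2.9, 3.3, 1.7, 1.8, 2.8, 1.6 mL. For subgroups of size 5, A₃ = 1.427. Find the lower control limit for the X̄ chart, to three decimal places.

332.830

X̄̄ = (337.0 + 335.7 + 336.5 + 336.0 + 335.7 + 336.2) / 6 = 336.1833
s̄ = (2.9 + 3.3 + 1.7 + 1.8 + 2.8 + 1.6) / 6 = 2.3500
LCL = X̄̄ − A₃·s̄ = 336.1833 − 1.427 × 2.3500 = 332.8299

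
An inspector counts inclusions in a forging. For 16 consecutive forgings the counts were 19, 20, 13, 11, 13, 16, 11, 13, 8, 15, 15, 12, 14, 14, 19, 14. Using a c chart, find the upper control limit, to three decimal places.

25.487

c̄ = (19 + 20 + 13 + 11 + 13 + 16 + 11 + 13 + 8 + 15 + 15 + 12 + 14 + 14 + 19 + 14) / 16 = 227 / 16 = 14.1875
UCL = c̄ + 3√c̄ = 14.1875 + 3 × √14.1875 = 14.1875 + 3 × 3.7666 = 25.4874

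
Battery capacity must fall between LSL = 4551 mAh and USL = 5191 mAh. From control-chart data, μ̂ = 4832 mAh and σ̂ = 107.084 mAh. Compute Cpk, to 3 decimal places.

0.875

Cpu = (USL − μ̂) / (3σ̂) = (5191 − 4832) / (3 × 107.084) = 1.1175; Cpl = (μ̂ − LSL) / (3σ̂) = (4832 − 4551) / (3 × 107.084) = 0.8747; Cpk = min(Cpu, Cpl) = 0.8747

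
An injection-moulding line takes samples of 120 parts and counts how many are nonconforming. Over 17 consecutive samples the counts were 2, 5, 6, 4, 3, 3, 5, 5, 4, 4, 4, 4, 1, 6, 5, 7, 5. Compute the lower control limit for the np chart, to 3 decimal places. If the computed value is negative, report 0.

p̄ = Σdᵢ / (k·n) = 73 / (17 × 120) = 0.03578
LCL = np̄ − 3·√(np̄(1−p̄)) = 4.2941 − 3 × 2.0348 = -1.8103 → 0 (negative, so LCL = 0)

0.000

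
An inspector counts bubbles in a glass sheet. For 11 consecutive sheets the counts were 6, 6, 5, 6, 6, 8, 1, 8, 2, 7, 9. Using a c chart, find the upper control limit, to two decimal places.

c̄ = (6 + 6 + 5 + 6 + 6 + 8 + 1 + 8 + 2 + 7 + 9) / 11 = 64 / 11 = 5.8182
UCL = c̄ + 3√c̄ = 5.8182 + 3 × √5.8182 = 5.8182 + 3 × 2.4121 = 13.0545

13.05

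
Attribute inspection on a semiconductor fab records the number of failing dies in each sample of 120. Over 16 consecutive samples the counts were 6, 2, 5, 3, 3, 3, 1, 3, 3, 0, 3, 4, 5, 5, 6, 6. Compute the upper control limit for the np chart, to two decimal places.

9.25

p̄ = Σdᵢ / (k·n) = 58 / (16 × 120) = 0.03021
UCL = np̄ + 3·√(np̄(1−p̄)) = 3.6250 + 3 × √(3.6250×0.96979) = 3.6250 + 3 × 1.8750 = 9.2499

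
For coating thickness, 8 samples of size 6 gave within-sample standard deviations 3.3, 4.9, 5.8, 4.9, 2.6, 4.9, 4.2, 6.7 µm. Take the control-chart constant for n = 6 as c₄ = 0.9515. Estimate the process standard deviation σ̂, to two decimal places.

s̄ = (3.3 + 4.9 + 5.8 + 4.9 + 2.6 + 4.9 + 4.2 + 6.7) / 8 = 4.6625
σ̂ = s̄ / c₄ = 4.6625 / 0.9515 = 4.9002

4.90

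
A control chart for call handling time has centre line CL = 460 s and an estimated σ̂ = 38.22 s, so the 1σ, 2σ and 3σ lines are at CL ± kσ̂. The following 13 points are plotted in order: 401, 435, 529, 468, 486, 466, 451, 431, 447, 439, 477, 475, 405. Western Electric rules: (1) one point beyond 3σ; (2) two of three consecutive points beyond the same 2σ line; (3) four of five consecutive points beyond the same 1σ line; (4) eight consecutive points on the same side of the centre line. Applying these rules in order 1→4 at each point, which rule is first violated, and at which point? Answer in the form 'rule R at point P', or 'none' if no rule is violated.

none

Zone of each point (C = within 1σ̂, B = 1σ̂–2σ̂, A = 2σ̂–3σ̂, * = beyond 3σ̂; sign = side of CL): 1:-B, 2:-C, 3:+B, 4:+C, 5:+C, 6:+C, 7:-C, 8:-C, 9:-C, 10:-C, 11:+C, 12:+C, 13:-B
No rule fires across all 13 points.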